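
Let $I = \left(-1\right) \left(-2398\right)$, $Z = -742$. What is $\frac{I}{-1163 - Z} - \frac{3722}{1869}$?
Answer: $- \frac{6048824}{786849} \approx -7.6874$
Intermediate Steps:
$I = 2398$
$\frac{I}{-1163 - Z} - \frac{3722}{1869} = \frac{2398}{-1163 - -742} - \frac{3722}{1869} = \frac{2398}{-1163 + 742} - \frac{3722}{1869} = \frac{2398}{-421} - \frac{3722}{1869} = 2398 \left(- \frac{1}{421}\right) - \frac{3722}{1869} = - \frac{2398}{421} - \frac{3722}{1869} = - \frac{6048824}{786849}$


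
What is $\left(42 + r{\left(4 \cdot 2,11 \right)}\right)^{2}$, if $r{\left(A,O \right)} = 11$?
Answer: $2809$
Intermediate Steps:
$\left(42 + r{\left(4 \cdot 2,11 \right)}\right)^{2} = \left(42 + 11\right)^{2} = 53^{2} = 2809$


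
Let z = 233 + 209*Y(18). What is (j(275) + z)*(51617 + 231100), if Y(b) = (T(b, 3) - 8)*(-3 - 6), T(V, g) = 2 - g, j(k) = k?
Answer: 4929736329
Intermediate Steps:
Y(b) = 81 (Y(b) = ((2 - 1*3) - 8)*(-3 - 6) = ((2 - 3) - 8)*(-9) = (-1 - 8)*(-9) = -9*(-9) = 81)
z = 17162 (z = 233 + 209*81 = 233 + 16929 = 17162)
(j(275) + z)*(51617 + 231100) = (275 + 17162)*(51617 + 231100) = 17437*282717 = 4929736329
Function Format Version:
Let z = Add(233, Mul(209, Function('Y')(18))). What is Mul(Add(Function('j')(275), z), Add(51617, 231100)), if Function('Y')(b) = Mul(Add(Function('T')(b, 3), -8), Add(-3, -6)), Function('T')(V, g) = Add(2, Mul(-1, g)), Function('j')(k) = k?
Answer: 4929736329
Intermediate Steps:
Function('Y')(b) = 81 (Function('Y')(b) = Mul(Add(Add(2, Mul(-1, 3)), -8), Add(-3, -6)) = Mul(Add(Add(2, -3), -8), -9) = Mul(Add(-1, -8), -9) = Mul(-9, -9) = 81)
z = 17162 (z = Add(233, Mul(209, 81)) = Add(233, 16929) = 17162)
Mul(Add(Function('j')(275), z), Add(51617, 231100)) = Mul(Add(275, 17162), Add(51617, 231100)) = Mul(17437, 282717) = 4929736329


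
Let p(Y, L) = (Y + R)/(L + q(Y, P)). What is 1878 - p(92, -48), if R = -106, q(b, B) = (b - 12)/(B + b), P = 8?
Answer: 221569/118 ≈ 1877.7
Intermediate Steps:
q(b, B) = (-12 + b)/(B + b)
p(Y, L) = (-106 + Y)/(L + (-12 + Y)/(8 + Y)) (p(Y, L) = (Y - 106)/(L + (-12 + Y)/(8 + Y)) = (-106 + Y)/(L + (-12 + Y)/(8 + Y)))
1878 - p(92, -48) = 1878 - (-106 + 92)*(8 + 92)/(-12 + 92 - 48*(8 + 92)) = 1878 - (-14)*100/(-12 + 92 - 48*100) = 1878 - (-14)*100/(-12 + 92 - 4800) = 1878 - (-14)*100/(-4720) = 1878 - (-1)*(-14)*100/4720 = 1878 - 1*35/118 = 1878 - 35/118 = 221569/118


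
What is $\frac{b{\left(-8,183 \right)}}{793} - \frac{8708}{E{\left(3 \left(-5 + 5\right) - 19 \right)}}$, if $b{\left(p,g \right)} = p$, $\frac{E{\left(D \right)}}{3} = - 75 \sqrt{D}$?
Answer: $- \frac{8}{793} - \frac{8708 i \sqrt{19}}{4275} \approx -0.010088 - 8.8789 i$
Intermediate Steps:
$E{\left(D \right)} = - 225 \sqrt{D}$ ($E{\left(D \right)} = 3 \left(- 75 \sqrt{D}\right) = - 225 \sqrt{D}$)
$\frac{b{\left(-8,183 \right)}}{793} - \frac{8708}{E{\left(3 \left(-5 + 5\right) - 19 \right)}} = - \frac{8}{793} - \frac{8708}{\left(-225\right) \sqrt{3 \left(-5 + 5\right) - 19}} = \left(-8\right) \frac{1}{793} - \frac{8708}{\left(-225\right) \sqrt{3 \cdot 0 - 19}} = - \frac{8}{793} - \frac{8708}{\left(-225\right) \sqrt{0 - 19}} = - \frac{8}{793} - \frac{8708}{\left(-225\right) \sqrt{-19}} = - \frac{8}{793} - \frac{8708}{\left(-225\right) i \sqrt{19}} = - \frac{8}{793} - 8708 \frac{i \sqrt{19}}{4275} = - \frac{8}{793} - \frac{8708 i \sqrt{19}}{4275}$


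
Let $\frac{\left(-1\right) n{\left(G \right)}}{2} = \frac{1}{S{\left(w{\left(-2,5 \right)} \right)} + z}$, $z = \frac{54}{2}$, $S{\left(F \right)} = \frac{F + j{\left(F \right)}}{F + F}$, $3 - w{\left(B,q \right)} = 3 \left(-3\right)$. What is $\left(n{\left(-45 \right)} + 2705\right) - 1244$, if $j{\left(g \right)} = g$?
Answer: $\frac{20453}{14} \approx 1460.9$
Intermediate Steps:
$w{\left(B,q \right)} = 12$ ($w{\left(B,q \right)} = 3 - 3 \left(-3\right) = 3 - -9 = 3 + 9 = 12$)
$S{\left(F \right)} = 1$ ($S{\left(F \right)} = \frac{F + F}{F + F} = \frac{2 F}{2 F} = 2 F \frac{1}{2 F} = 1$)
$z = 27$ ($z = 54 \cdot \frac{1}{2} = 27$)
$n{\left(G \right)} = - \frac{1}{14}$ ($n{\left(G \right)} = - \frac{2}{1 + 27} = - \frac{2}{28} = \left(-2\right) \frac{1}{28} = - \frac{1}{14}$)
$\left(n{\left(-45 \right)} + 2705\right) - 1244 = \left(- \frac{1}{14} + 2705\right) - 1244 = \frac{37869}{14} - 1244 = \frac{20453}{14}$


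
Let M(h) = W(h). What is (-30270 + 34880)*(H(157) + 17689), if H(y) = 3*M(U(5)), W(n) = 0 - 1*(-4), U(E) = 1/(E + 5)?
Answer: 81601610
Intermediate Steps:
U(E) = 1/(5 + E)
W(n) = 4 (W(n) = 0 + 4 = 4)
M(h) = 4
H(y) = 12 (H(y) = 3*4 = 12)
(-30270 + 34880)*(H(157) + 17689) = (-30270 + 34880)*(12 + 17689) = 4610*17701 = 81601610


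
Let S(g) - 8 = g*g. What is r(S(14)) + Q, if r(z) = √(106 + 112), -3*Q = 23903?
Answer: -23903/3 + √218 ≈ -7952.9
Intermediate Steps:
S(g) = 8 + g² (S(g) = 8 + g*g = 8 + g²)
Q = -23903/3 (Q = -⅓*23903 = -23903/3 ≈ -7967.7)
r(z) = √218
r(S(14)) + Q = √218 - 23903/3 = -23903/3 + √218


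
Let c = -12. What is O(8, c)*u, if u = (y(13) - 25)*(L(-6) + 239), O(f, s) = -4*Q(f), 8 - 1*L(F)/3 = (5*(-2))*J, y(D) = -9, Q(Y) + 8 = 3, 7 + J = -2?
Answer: 4760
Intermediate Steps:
J = -9 (J = -7 - 2 = -9)
Q(Y) = -5 (Q(Y) = -8 + 3 = -5)
L(F) = -246 (L(F) = 24 - 3*5*(-2)*(-9) = 24 - (-30)*(-9) = 24 - 3*90 = 24 - 270 = -246)
O(f, s) = 20 (O(f, s) = -4*(-5) = 20)
u = 238 (u = (-9 - 25)*(-246 + 239) = -34*(-7) = 238)
O(8, c)*u = 20*238 = 4760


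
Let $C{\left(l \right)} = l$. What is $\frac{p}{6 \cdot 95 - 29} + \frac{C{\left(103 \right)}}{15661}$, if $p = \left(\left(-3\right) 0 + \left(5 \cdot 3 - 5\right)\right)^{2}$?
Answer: $\frac{1621823}{8472601} \approx 0.19142$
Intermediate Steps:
$p = 100$ ($p = \left(0 + \left(15 - 5\right)\right)^{2} = \left(0 + 10\right)^{2} = 10^{2} = 100$)
$\frac{p}{6 \cdot 95 - 29} + \frac{C{\left(103 \right)}}{15661} = \frac{100}{6 \cdot 95 - 29} + \frac{103}{15661} = \frac{100}{570 - 29} + 103 \cdot \frac{1}{15661} = \frac{100}{541} + \frac{103}{15661} = \frac{1621823}{8472601}$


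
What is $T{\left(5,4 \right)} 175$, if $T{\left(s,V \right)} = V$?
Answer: $700$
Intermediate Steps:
$T{\left(5,4 \right)} 175 = 4 \cdot 175 = 700$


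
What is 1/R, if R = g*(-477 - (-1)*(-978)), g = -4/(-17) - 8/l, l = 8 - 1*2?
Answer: 17/27160 ≈ 0.00062592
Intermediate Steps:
l = 6 (l = 8 - 2 = 6)
g = -56/51 (g = -4/(-17) - 8/6 = -4*(-1/17) - 8*⅙ = 4/17 - 4/3 = -56/51 ≈ -1.0980)
R = 27160/17 (R = -56*(-477 - (-1)*(-978))/51 = -56*(-477 - 1*978)/51 = -56*(-477 - 978)/51 = -56/51*(-1455) = 27160/17 ≈ 1597.6)
1/R = 1/(27160/17) = 17/27160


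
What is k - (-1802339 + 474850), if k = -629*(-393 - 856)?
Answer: 2113110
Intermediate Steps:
k = 785621 (k = -629*(-1249) = 785621)
k - (-1802339 + 474850) = 785621 - (-1802339 + 474850) = 785621 - 1*(-1327489) = 785621 + 1327489 = 2113110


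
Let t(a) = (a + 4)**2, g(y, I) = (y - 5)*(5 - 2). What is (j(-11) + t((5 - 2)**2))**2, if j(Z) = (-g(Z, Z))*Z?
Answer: 128881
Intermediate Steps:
g(y, I) = -15 + 3*y (g(y, I) = (-5 + y)*3 = -15 + 3*y)
t(a) = (4 + a)**2
j(Z) = Z*(15 - 3*Z) (j(Z) = (-(-15 + 3*Z))*Z = (15 - 3*Z)*Z = Z*(15 - 3*Z))
(j(-11) + t((5 - 2)**2))**2 = (3*(-11)*(5 - 1*(-11)) + (4 + (5 - 2)**2)**2)**2 = (3*(-11)*(5 + 11) + (4 + 3**2)**2)**2 = (3*(-11)*16 + (4 + 9)**2)**2 = (-528 + 13**2)**2 = (-528 + 169)**2 = (-359)**2 = 128881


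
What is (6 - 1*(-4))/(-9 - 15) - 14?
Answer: -173/12 ≈ -14.417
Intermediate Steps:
(6 - 1*(-4))/(-9 - 15) - 14 = (6 + 4)/(-24) - 14 = -1/24*10 - 14 = -5/12 - 14 = -173/12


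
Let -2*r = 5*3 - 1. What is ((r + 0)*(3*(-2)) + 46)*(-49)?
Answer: -4312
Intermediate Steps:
r = -7 (r = -(5*3 - 1)/2 = -(15 - 1)/2 = -1/2*14 = -7)
((r + 0)*(3*(-2)) + 46)*(-49) = ((-7 + 0)*(3*(-2)) + 46)*(-49) = (-7*(-6) + 46)*(-49) = (42 + 46)*(-49) = 88*(-49) = -4312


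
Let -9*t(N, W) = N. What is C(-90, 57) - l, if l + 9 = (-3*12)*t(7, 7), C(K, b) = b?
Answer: 38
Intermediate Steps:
t(N, W) = -N/9
l = 19 (l = -9 + (-3*12)*(-⅑*7) = -9 - 36*(-7/9) = -9 + 28 = 19)
C(-90, 57) - l = 57 - 1*19 = 57 - 19 = 38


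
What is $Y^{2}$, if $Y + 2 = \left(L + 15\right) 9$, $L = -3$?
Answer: $11236$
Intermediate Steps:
$Y = 106$ ($Y = -2 + \left(-3 + 15\right) 9 = -2 + 12 \cdot 9 = -2 + 108 = 106$)
$Y^{2} = 106^{2} = 11236$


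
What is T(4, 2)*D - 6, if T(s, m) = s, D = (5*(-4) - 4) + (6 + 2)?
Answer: -70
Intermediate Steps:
D = -16 (D = (-20 - 4) + 8 = -24 + 8 = -16)
T(4, 2)*D - 6 = 4*(-16) - 6 = -64 - 6 = -70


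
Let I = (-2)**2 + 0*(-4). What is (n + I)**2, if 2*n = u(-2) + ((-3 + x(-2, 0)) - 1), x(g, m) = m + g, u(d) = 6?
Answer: 16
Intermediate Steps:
x(g, m) = g + m
I = 4 (I = 4 + 0 = 4)
n = 0 (n = (6 + ((-3 + (-2 + 0)) - 1))/2 = (6 + ((-3 - 2) - 1))/2 = (6 + (-5 - 1))/2 = (6 - 6)/2 = (1/2)*0 = 0)
(n + I)**2 = (0 + 4)**2 = 4**2 = 16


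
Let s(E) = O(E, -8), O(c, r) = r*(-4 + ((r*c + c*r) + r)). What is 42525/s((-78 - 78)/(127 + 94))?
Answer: 240975/32 ≈ 7530.5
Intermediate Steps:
O(c, r) = r*(-4 + r + 2*c*r) (O(c, r) = r*(-4 + ((c*r + c*r) + r)) = r*(-4 + (2*c*r + r)) = r*(-4 + (r + 2*c*r)) = r*(-4 + r + 2*c*r))
s(E) = 96 + 128*E (s(E) = -8*(-4 - 8 + 2*E*(-8)) = -8*(-4 - 8 - 16*E) = -8*(-12 - 16*E) = 96 + 128*E)
42525/s((-78 - 78)/(127 + 94)) = 42525/(96 + 128*((-78 - 78)/(127 + 94))) = 42525/(96 + 128*(-156/221)) = 42525/(96 + 128*(-156*1/221)) = 42525/(96 + 128*(-12/17)) = 42525/(96 - 1536/17) = 42525/(96/17) = 42525*(17/96) = 240975/32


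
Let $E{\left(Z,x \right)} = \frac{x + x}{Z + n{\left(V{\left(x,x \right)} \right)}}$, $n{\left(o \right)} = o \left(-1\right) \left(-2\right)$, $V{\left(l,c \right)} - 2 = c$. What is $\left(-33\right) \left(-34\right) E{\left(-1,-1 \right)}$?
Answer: $-2244$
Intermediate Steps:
$V{\left(l,c \right)} = 2 + c$
$n{\left(o \right)} = 2 o$ ($n{\left(o \right)} = - o \left(-2\right) = 2 o$)
$E{\left(Z,x \right)} = \frac{2 x}{4 + Z + 2 x}$ ($E{\left(Z,x \right)} = \frac{x + x}{Z + 2 \left(2 + x\right)} = \frac{2 x}{Z + \left(4 + 2 x\right)} = \frac{2 x}{4 + Z + 2 x}$)
$\left(-33\right) \left(-34\right) E{\left(-1,-1 \right)} = \left(-33\right) \left(-34\right) 2 \left(-1\right) \frac{1}{4 - 1 + 2 \left(-1\right)} = 1122 \cdot 2 \left(-1\right) \frac{1}{4 - 1 - 2} = 1122 \cdot 2 \left(-1\right) 1^{-1} = 1122 \cdot 2 \left(-1\right) 1 = 1122 \left(-2\right) = -2244$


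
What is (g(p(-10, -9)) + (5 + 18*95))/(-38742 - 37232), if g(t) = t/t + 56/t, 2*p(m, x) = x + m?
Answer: -16246/721753 ≈ -0.022509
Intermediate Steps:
p(m, x) = m/2 + x/2 (p(m, x) = (x + m)/2 = (m + x)/2 = m/2 + x/2)
g(t) = 1 + 56/t
(g(p(-10, -9)) + (5 + 18*95))/(-38742 - 37232) = ((56 + ((½)*(-10) + (½)*(-9)))/((½)*(-10) + (½)*(-9)) + (5 + 18*95))/(-38742 - 37232) = ((56 + (-5 - 9/2))/(-5 - 9/2) + (5 + 1710))/(-75974) = ((56 - 19/2)/(-19/2) + 1715)*(-1/75974) = (-2/19*93/2 + 1715)*(-1/75974) = (-93/19 + 1715)*(-1/75974) = (32492/19)*(-1/75974) = -16246/721753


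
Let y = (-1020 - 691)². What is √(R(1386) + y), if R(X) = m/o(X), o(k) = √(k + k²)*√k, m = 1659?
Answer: √(24532443782803044 + 7231818*√1387)/91542 ≈ 1711.0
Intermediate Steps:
o(k) = √k*√(k + k²)
R(X) = 1659/(√X*√(X*(1 + X))) (R(X) = 1659/((√X*√(X*(1 + X)))) = 1659*(1/(√X*√(X*(1 + X)))) = 1659/(√X*√(X*(1 + X))))
y = 2927521 (y = (-1711)² = 2927521)
√(R(1386) + y) = √(1659/(√1386*√(1386*(1 + 1386))) + 2927521) = √(1659*(√154/462)/√(1386*1387) + 2927521) = √(1659*(√154/462)/√1922382 + 2927521) = √(1659*(√154/462)*(√213598/640794) + 2927521) = √(79*√1387/91542 + 2927521) = √(2927521 + 79*√1387/91542)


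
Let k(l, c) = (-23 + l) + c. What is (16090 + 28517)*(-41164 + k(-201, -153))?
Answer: -1853019387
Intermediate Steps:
k(l, c) = -23 + c + l
(16090 + 28517)*(-41164 + k(-201, -153)) = (16090 + 28517)*(-41164 + (-23 - 153 - 201)) = 44607*(-41164 - 377) = 44607*(-41541) = -1853019387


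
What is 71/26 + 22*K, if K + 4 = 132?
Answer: 73287/26 ≈ 2818.7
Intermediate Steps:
K = 128 (K = -4 + 132 = 128)
71/26 + 22*K = 71/26 + 22*128 = 71*(1/26) + 2816 = 71/26 + 2816 = 73287/26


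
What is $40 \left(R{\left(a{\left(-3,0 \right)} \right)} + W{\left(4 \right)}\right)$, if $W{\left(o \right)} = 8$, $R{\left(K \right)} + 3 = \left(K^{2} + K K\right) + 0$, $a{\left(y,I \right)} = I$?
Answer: $200$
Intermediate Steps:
$R{\left(K \right)} = -3 + 2 K^{2}$ ($R{\left(K \right)} = -3 + \left(\left(K^{2} + K K\right) + 0\right) = -3 + \left(\left(K^{2} + K^{2}\right) + 0\right) = -3 + \left(2 K^{2} + 0\right) = -3 + 2 K^{2}$)
$40 \left(R{\left(a{\left(-3,0 \right)} \right)} + W{\left(4 \right)}\right) = 40 \left(\left(-3 + 2 \cdot 0^{2}\right) + 8\right) = 40 \left(\left(-3 + 2 \cdot 0\right) + 8\right) = 40 \left(\left(-3 + 0\right) + 8\right) = 40 \left(-3 + 8\right) = 40 \cdot 5 = 200$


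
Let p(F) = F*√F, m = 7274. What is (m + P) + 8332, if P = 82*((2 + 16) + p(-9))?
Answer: 17082 - 2214*I ≈ 17082.0 - 2214.0*I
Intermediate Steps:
p(F) = F^(3/2)
P = 1476 - 2214*I (P = 82*((2 + 16) + (-9)^(3/2)) = 82*(18 - 27*I) = 1476 - 2214*I ≈ 1476.0 - 2214.0*I)
(m + P) + 8332 = (7274 + (1476 - 2214*I)) + 8332 = (8750 - 2214*I) + 8332 = 17082 - 2214*I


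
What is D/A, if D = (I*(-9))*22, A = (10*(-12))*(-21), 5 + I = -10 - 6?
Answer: 33/20 ≈ 1.6500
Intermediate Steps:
I = -21 (I = -5 + (-10 - 6) = -5 - 16 = -21)
A = 2520 (A = -120*(-21) = 2520)
D = 4158 (D = -21*(-9)*22 = 189*22 = 4158)
D/A = 4158/2520 = 4158*(1/2520) = 33/20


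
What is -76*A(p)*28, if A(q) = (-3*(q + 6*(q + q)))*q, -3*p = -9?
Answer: 746928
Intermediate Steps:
p = 3 (p = -⅓*(-9) = 3)
A(q) = -39*q² (A(q) = (-3*(q + 6*(2*q)))*q = (-3*(q + 12*q))*q = (-39*q)*q = -39*q²)
-76*A(p)*28 = -(-2964)*3²*28 = -(-2964)*9*28 = -76*(-351)*28 = 26676*28 = 746928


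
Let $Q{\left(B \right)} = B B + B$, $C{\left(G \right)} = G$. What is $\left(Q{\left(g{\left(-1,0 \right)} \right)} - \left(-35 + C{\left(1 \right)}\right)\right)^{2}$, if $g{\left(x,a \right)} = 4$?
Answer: $2916$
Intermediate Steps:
$Q{\left(B \right)} = B + B^{2}$ ($Q{\left(B \right)} = B^{2} + B = B + B^{2}$)
$\left(Q{\left(g{\left(-1,0 \right)} \right)} - \left(-35 + C{\left(1 \right)}\right)\right)^{2} = \left(4 \left(1 + 4\right) + \left(35 - 1\right)\right)^{2} = \left(4 \cdot 5 + \left(35 - 1\right)\right)^{2} = \left(20 + 34\right)^{2} = 54^{2} = 2916$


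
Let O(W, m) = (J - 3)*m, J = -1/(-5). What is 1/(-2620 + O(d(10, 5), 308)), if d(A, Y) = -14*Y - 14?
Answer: -5/17412 ≈ -0.00028716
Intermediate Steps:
d(A, Y) = -14 - 14*Y
J = 1/5 (J = -1*(-1/5) = 1/5 ≈ 0.20000)
O(W, m) = -14*m/5 (O(W, m) = (1/5 - 3)*m = -14*m/5)
1/(-2620 + O(d(10, 5), 308)) = 1/(-2620 - 14/5*308) = 1/(-2620 - 4312/5) = 1/(-17412/5) = -5/17412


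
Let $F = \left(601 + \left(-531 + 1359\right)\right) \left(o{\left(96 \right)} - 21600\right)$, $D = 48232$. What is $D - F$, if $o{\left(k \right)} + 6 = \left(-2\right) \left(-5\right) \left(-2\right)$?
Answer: $30951786$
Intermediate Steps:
$o{\left(k \right)} = -26$ ($o{\left(k \right)} = -6 + \left(-2\right) \left(-5\right) \left(-2\right) = -6 + 10 \left(-2\right) = -6 - 20 = -26$)
$F = -30903554$ ($F = \left(601 + \left(-531 + 1359\right)\right) \left(-26 - 21600\right) = \left(601 + 828\right) \left(-21626\right) = 1429 \left(-21626\right) = -30903554$)
$D - F = 48232 - -30903554 = 48232 + 30903554 = 30951786$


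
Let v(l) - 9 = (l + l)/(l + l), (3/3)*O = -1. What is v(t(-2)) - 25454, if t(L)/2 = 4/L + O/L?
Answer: -25444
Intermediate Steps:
O = -1
t(L) = 6/L (t(L) = 2*(4/L - 1/L) = 2*(3/L) = 6/L)
v(l) = 10 (v(l) = 9 + (l + l)/(l + l) = 9 + (2*l)/((2*l)) = 9 + (2*l)*(1/(2*l)) = 9 + 1 = 10)
v(t(-2)) - 25454 = 10 - 25454 = -25444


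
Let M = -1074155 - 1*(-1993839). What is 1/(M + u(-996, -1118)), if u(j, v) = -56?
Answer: 1/919628 ≈ 1.0874e-6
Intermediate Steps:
M = 919684 (M = -1074155 + 1993839 = 919684)
1/(M + u(-996, -1118)) = 1/(919684 - 56) = 1/919628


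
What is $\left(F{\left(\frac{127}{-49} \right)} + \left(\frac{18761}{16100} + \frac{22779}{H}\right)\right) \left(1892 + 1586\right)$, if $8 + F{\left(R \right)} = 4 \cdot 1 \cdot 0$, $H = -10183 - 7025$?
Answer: $- \frac{109184709663}{3847900} \approx -28375.0$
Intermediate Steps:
$H = -17208$ ($H = -10183 - 7025 = -17208$)
$F{\left(R \right)} = -8$ ($F{\left(R \right)} = -8 + 4 \cdot 1 \cdot 0 = -8 + 4 \cdot 0 = -8 + 0 = -8$)
$\left(F{\left(\frac{127}{-49} \right)} + \left(\frac{18761}{16100} + \frac{22779}{H}\right)\right) \left(1892 + 1586\right) = \left(-8 + \left(\frac{18761}{16100} + \frac{22779}{-17208}\right)\right) \left(1892 + 1586\right) = \left(-8 + \left(18761 \cdot \frac{1}{16100} + 22779 \left(- \frac{1}{17208}\right)\right)\right) 3478 = \left(-8 + \left(\frac{18761}{16100} - \frac{2531}{1912}\right)\right) 3478 = \left(-8 - \frac{1219517}{7695800}\right) 3478 = \left(- \frac{62785917}{7695800}\right) 3478 = - \frac{109184709663}{3847900}$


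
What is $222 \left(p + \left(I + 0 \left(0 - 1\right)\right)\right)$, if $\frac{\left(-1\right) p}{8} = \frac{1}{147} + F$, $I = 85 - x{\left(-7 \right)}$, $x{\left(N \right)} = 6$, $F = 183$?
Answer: $- \frac{15066622}{49} \approx -3.0748 \cdot 10^{5}$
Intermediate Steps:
$I = 79$ ($I = 85 - 6 = 79$)
$p = - \frac{215216}{147}$ ($p = - 8 \left(\frac{1}{147} + 183\right) = \left(-8\right) \frac{26902}{147} = - \frac{215216}{147} \approx -1464.1$)
$222 \left(p + \left(I + 0 \left(0 - 1\right)\right)\right) = 222 \left(- \frac{215216}{147} + \left(79 + 0 \left(0 - 1\right)\right)\right) = 222 \left(- \frac{215216}{147} + \left(79 + 0 \left(-1\right)\right)\right) = 222 \left(- \frac{215216}{147} + \left(79 + 0\right)\right) = 222 \left(- \frac{215216}{147} + 79\right) = 222 \left(- \frac{203603}{147}\right) = - \frac{15066622}{49}$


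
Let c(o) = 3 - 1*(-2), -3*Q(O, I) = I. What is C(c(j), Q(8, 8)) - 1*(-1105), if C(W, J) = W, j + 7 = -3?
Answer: 1110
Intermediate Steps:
j = -10 (j = -7 - 3 = -10)
Q(O, I) = -I/3
c(o) = 5 (c(o) = 3 + 2 = 5)
C(c(j), Q(8, 8)) - 1*(-1105) = 5 - 1*(-1105) = 5 + 1105 = 1110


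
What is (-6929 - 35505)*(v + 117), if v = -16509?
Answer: 695578128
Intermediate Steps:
(-6929 - 35505)*(v + 117) = (-6929 - 35505)*(-16509 + 117) = -42434*(-16392) = 695578128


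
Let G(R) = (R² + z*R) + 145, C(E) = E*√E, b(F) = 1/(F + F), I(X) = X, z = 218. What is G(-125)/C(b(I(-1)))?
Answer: -22960*I*√2 ≈ -32470.0*I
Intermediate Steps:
b(F) = 1/(2*F)
C(E) = E^(3/2)
G(R) = 145 + R² + 218*R (G(R) = (R² + 218*R) + 145 = 145 + R² + 218*R)
G(-125)/C(b(I(-1))) = (145 + (-125)² + 218*(-125))/(((½)/(-1))^(3/2)) = (145 + 15625 - 27250)/(((½)*(-1))^(3/2)) = -11480*2*I*√2 = -22960*I*√2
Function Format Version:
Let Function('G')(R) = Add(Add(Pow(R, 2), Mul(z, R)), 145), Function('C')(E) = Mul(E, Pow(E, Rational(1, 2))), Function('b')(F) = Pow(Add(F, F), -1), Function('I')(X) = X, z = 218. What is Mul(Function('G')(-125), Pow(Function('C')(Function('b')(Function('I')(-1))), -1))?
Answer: Mul(-22960, I, Pow(2, Rational(1, 2))) ≈ Mul(-32470., I)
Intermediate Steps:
Function('b')(F) = Mul(Rational(1, 2), Pow(F, -1)) (Function('b')(F) = Pow(Mul(2, F), -1) = Mul(Rational(1, 2), Pow(F, -1)))
Function('C')(E) = Pow(E, Rational(3, 2))
Function('G')(R) = Add(145, Pow(R, 2), Mul(218, R)) (Function('G')(R) = Add(Add(Pow(R, 2), Mul(218, R)), 145) = Add(145, Pow(R, 2), Mul(218, R)))
Mul(Function('G')(-125), Pow(Function('C')(Function('b')(Function('I')(-1))), -1)) = Mul(Add(145, Pow(-125, 2), Mul(218, -125)), Pow(Pow(Mul(Rational(1, 2), Pow(-1, -1)), Rational(3, 2)), -1)) = Mul(Add(145, 15625, -27250), Pow(Pow(Mul(Rational(1, 2), -1), Rational(3, 2)), -1)) = Mul(-11480, Pow(Pow(Rational(-1, 2), Rational(3, 2)), -1)) = Mul(-11480, Pow(Mul(Rational(-1, 4), I, Pow(2, Rational(1, 2))), -1)) = Mul(-11480, Mul(2, I, Pow(2, Rational(1, 2)))) = Mul(-22960, I, Pow(2, Rational(1, 2)))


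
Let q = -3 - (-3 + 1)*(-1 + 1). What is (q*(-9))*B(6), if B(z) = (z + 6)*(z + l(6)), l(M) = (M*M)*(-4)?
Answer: -44712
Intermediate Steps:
l(M) = -4*M² (l(M) = M²*(-4) = -4*M²)
B(z) = (-144 + z)*(6 + z) (B(z) = (z + 6)*(z - 4*6²) = (6 + z)*(z - 4*36) = (6 + z)*(z - 144) = (6 + z)*(-144 + z) = (-144 + z)*(6 + z))
q = -3 (q = -3 - (-2)*0 = -3 - 1*0 = -3 + 0 = -3)
(q*(-9))*B(6) = (-3*(-9))*(-864 + 6² - 138*6) = 27*(-864 + 36 - 828) = 27*(-1656) = -44712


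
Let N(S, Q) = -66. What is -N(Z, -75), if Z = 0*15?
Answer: 66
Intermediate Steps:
Z = 0
-N(Z, -75) = -1*(-66) = 66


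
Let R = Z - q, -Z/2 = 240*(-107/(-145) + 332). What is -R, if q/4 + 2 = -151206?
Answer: -12908416/29 ≈ -4.4512e+5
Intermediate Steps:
q = -604832 (q = -8 + 4*(-151206) = -8 - 604824 = -604832)
Z = -4631712/29 (Z = -480*(-107/(-145) + 332) = -480*(-107*(-1/145) + 332) = -480*(107/145 + 332) = -480*48247/145 = -2*2315856/29 = -4631712/29 ≈ -1.5971e+5)
R = 12908416/29 (R = -4631712/29 - 1*(-604832) = -4631712/29 + 604832 = 12908416/29 ≈ 4.4512e+5)
-R = -1*12908416/29 = -12908416/29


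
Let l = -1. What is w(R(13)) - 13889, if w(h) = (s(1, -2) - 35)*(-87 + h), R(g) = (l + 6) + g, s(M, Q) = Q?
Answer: -11336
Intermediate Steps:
R(g) = 5 + g (R(g) = (-1 + 6) + g = 5 + g)
w(h) = 3219 - 37*h (w(h) = (-2 - 35)*(-87 + h) = -37*(-87 + h) = 3219 - 37*h)
w(R(13)) - 13889 = (3219 - 37*(5 + 13)) - 13889 = (3219 - 37*18) - 13889 = (3219 - 666) - 13889 = 2553 - 13889 = -11336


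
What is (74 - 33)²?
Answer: 1681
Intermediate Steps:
(74 - 33)² = 41² = 1681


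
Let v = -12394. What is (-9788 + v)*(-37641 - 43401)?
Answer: 1797673644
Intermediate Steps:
(-9788 + v)*(-37641 - 43401) = (-9788 - 12394)*(-37641 - 43401) = -22182*(-81042) = 1797673644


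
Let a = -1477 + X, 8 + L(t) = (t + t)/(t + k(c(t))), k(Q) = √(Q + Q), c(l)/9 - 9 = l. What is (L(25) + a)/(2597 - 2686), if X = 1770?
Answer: -4955/1157 + 300*√17/1157 ≈ -3.2135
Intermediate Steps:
c(l) = 81 + 9*l
k(Q) = √2*√Q (k(Q) = √(2*Q) = √2*√Q)
L(t) = -8 + 2*t/(t + √2*√(81 + 9*t)) (L(t) = -8 + (t + t)/(t + √2*√(81 + 9*t)) = -8 + (2*t)/(t + √2*√(81 + 9*t)) = -8 + 2*t/(t + √2*√(81 + 9*t)))
a = 293 (a = -1477 + 1770 = 293)
(L(25) + a)/(2597 - 2686) = ((-24*√(18 + 2*25) - 6*25)/(25 + 3*√2*√(9 + 25)) + 293)/(2597 - 2686) = ((-24*√(18 + 50) - 150)/(25 + 3*√2*√34) + 293)/(-89) = ((-48*√17 - 150)/(25 + 6*√17) + 293)*(-1/89) = ((-150 - 48*√17)/(25 + 6*√17) + 293)*(-1/89) = (293 + (-150 - 48*√17)/(25 + 6*√17))*(-1/89) = -293/89 - (-150 - 48*√17)/(89*(25 + 6*√17))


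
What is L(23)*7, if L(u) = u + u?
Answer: 322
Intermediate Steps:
L(u) = 2*u
L(23)*7 = (2*23)*7 = 46*7 = 322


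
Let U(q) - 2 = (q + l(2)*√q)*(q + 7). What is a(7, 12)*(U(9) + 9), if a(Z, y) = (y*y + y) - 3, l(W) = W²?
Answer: 53091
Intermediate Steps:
U(q) = 2 + (7 + q)*(q + 4*√q) (U(q) = 2 + (q + 2²*√q)*(q + 7) = 2 + (q + 4*√q)*(7 + q) = 2 + (7 + q)*(q + 4*√q))
a(Z, y) = -3 + y + y² (a(Z, y) = (y² + y) - 3 = (y + y²) - 3 = -3 + y + y²)
a(7, 12)*(U(9) + 9) = (-3 + 12 + 12²)*((2 + 9² + 4*9^(3/2) + 7*9 + 28*√9) + 9) = (-3 + 12 + 144)*((2 + 81 + 4*27 + 63 + 28*3) + 9) = 153*((2 + 81 + 108 + 63 + 84) + 9) = 153*(338 + 9) = 153*347 = 53091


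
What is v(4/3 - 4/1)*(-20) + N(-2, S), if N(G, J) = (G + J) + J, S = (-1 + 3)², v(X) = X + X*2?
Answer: 166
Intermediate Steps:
v(X) = 3*X (v(X) = X + 2*X = 3*X)
S = 4 (S = 2² = 4)
N(G, J) = G + 2*J
v(4/3 - 4/1)*(-20) + N(-2, S) = (3*(4/3 - 4/1))*(-20) + (-2 + 2*4) = (3*(4*(⅓) - 4*1))*(-20) + (-2 + 8) = (3*(4/3 - 4))*(-20) + 6 = (3*(-8/3))*(-20) + 6 = -8*(-20) + 6 = 160 + 6 = 166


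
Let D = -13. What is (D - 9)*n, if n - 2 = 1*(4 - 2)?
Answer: -88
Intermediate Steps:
n = 4 (n = 2 + 1*(4 - 2) = 2 + 1*2 = 2 + 2 = 4)
(D - 9)*n = (-13 - 9)*4 = -22*4 = -88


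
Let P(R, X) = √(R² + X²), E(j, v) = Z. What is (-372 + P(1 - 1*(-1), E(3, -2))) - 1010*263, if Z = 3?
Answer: -266002 + √13 ≈ -2.6600e+5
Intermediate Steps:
E(j, v) = 3
(-372 + P(1 - 1*(-1), E(3, -2))) - 1010*263 = (-372 + √((1 - 1*(-1))² + 3²)) - 1010*263 = (-372 + √((1 + 1)² + 9)) - 265630 = (-372 + √(2² + 9)) - 265630 = (-372 + √(4 + 9)) - 265630 = (-372 + √13) - 265630 = -266002 + √13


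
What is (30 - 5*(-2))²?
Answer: 1600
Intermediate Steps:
(30 - 5*(-2))² = (30 + 10)² = 40² = 1600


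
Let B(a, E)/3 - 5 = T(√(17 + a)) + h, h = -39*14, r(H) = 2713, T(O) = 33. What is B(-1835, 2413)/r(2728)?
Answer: -1524/2713 ≈ -0.56174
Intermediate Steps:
h = -546
B(a, E) = -1524 (B(a, E) = 15 + 3*(33 - 546) = 15 + 3*(-513) = 15 - 1539 = -1524)
B(-1835, 2413)/r(2728) = -1524/2713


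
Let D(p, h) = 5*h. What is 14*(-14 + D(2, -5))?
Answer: -546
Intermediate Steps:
14*(-14 + D(2, -5)) = 14*(-14 + 5*(-5)) = 14*(-14 - 25) = 14*(-39) = -546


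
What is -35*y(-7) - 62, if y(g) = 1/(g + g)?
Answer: -119/2 ≈ -59.500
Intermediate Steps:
y(g) = 1/(2*g)
-35*y(-7) - 62 = -35/(2*(-7)) - 62 = -35*(-1)/(2*7) - 62 = -35*(-1/14) - 62 = 5/2 - 62 = -119/2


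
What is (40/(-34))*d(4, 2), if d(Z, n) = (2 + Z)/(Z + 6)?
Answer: -12/17 ≈ -0.70588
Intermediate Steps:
d(Z, n) = (2 + Z)/(6 + Z)
(40/(-34))*d(4, 2) = (40/(-34))*((2 + 4)/(6 + 4)) = (40*(-1/34))*(6/10) = -2*6/17 = -20/17*⅗ = -12/17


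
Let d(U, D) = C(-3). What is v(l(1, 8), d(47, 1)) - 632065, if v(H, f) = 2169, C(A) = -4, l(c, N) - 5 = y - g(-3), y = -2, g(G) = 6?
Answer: -629896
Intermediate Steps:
l(c, N) = -3 (l(c, N) = 5 + (-2 - 1*6) = 5 + (-2 - 6) = 5 - 8 = -3)
d(U, D) = -4
v(l(1, 8), d(47, 1)) - 632065 = 2169 - 632065 = -629896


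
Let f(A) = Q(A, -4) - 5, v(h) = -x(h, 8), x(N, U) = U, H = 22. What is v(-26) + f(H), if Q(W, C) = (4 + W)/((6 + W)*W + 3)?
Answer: -8021/619 ≈ -12.958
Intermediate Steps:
Q(W, C) = (4 + W)/(3 + W*(6 + W)) (Q(W, C) = (4 + W)/(W*(6 + W) + 3) = (4 + W)/(3 + W*(6 + W)))
v(h) = -8 (v(h) = -1*8 = -8)
f(A) = -5 + (4 + A)/(3 + A² + 6*A) (f(A) = (4 + A)/(3 + A² + 6*A) - 5 = -5 + (4 + A)/(3 + A² + 6*A))
v(-26) + f(H) = -8 + (-11 - 29*22 - 5*22²)/(3 + 22² + 6*22) = -8 + (-11 - 638 - 5*484)/(3 + 484 + 132) = -8 + (-11 - 638 - 2420)/619 = -8 + (1/619)*(-3069) = -8 - 3069/619 = -8021/619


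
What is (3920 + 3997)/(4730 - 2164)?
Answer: 7917/2566 ≈ 3.0853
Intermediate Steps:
(3920 + 3997)/(4730 - 2164) = 7917/2566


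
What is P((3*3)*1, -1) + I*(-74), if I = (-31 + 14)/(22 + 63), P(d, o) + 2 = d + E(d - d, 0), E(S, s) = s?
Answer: 109/5 ≈ 21.800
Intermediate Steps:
P(d, o) = -2 + d (P(d, o) = -2 + (d + 0) = -2 + d)
I = -⅕ (I = -17/85 = -17*1/85 = -⅕ ≈ -0.20000)
P((3*3)*1, -1) + I*(-74) = (-2 + (3*3)*1) - ⅕*(-74) = (-2 + 9*1) + 74/5 = (-2 + 9) + 74/5 = 7 + 74/5 = 109/5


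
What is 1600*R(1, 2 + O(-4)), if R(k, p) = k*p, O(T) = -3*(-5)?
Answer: 27200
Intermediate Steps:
O(T) = 15
1600*R(1, 2 + O(-4)) = 1600*(1*(2 + 15)) = 1600*(1*17) = 1600*17 = 27200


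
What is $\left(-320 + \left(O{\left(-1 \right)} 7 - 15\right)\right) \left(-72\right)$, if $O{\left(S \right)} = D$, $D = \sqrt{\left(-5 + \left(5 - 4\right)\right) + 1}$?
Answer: $24120 - 504 i \sqrt{3} \approx 24120.0 - 872.95 i$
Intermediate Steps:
$D = i \sqrt{3}$ ($D = \sqrt{\left(-5 + \left(5 - 4\right)\right) + 1} = \sqrt{\left(-5 + 1\right) + 1} = \sqrt{-4 + 1} = \sqrt{-3} = i \sqrt{3} \approx 1.732 i$)
$O{\left(S \right)} = i \sqrt{3}$
$\left(-320 + \left(O{\left(-1 \right)} 7 - 15\right)\right) \left(-72\right) = \left(-320 + \left(i \sqrt{3} \cdot 7 - 15\right)\right) \left(-72\right) = \left(-320 - \left(15 - 7 i \sqrt{3}\right)\right) \left(-72\right) = \left(-335 + 7 i \sqrt{3}\right) \left(-72\right) = 24120 - 504 i \sqrt{3}$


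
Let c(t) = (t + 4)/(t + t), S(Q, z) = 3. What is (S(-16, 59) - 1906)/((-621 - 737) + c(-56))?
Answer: 53284/38011 ≈ 1.4018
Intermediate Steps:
c(t) = (4 + t)/(2*t) (c(t) = (4 + t)/((2*t)) = (4 + t)*(1/(2*t)) = (4 + t)/(2*t))
(S(-16, 59) - 1906)/((-621 - 737) + c(-56)) = (3 - 1906)/((-621 - 737) + (½)*(4 - 56)/(-56)) = -1903/(-1358 + (½)*(-1/56)*(-52)) = -1903/(-1358 + 13/28) = -1903/(-38011/28) = -1903*(-28/38011) = 53284/38011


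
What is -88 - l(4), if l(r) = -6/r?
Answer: -173/2 ≈ -86.500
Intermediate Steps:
-88 - l(4) = -88 - (-6)/4 = -88 - 1*(-3/2) = -88 + 3/2 = -173/2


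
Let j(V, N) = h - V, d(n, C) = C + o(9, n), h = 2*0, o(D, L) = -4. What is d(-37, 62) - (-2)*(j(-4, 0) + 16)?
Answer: 98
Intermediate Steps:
h = 0
d(n, C) = -4 + C (d(n, C) = C - 4 = -4 + C)
j(V, N) = -V (j(V, N) = 0 - V = -V)
d(-37, 62) - (-2)*(j(-4, 0) + 16) = (-4 + 62) - (-2)*(-1*(-4) + 16) = 58 - (-2)*(4 + 16) = 58 - (-2)*20 = 58 - 1*(-40) = 58 + 40 = 98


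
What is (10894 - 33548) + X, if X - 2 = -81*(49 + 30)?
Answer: -29051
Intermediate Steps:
X = -6397 (X = 2 - 81*(49 + 30) = 2 - 81*79 = 2 - 6399 = -6397)
(10894 - 33548) + X = (10894 - 33548) - 6397 = -22654 - 6397 = -29051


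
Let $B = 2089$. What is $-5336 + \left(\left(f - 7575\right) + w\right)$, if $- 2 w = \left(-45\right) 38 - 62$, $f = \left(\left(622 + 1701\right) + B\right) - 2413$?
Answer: $-10026$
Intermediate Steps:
$f = 1999$ ($f = \left(\left(622 + 1701\right) + 2089\right) - 2413 = \left(2323 + 2089\right) - 2413 = 4412 - 2413 = 1999$)
$w = 886$ ($w = - \frac{\left(-45\right) 38 - 62}{2} = - \frac{-1710 - 62}{2} = \left(- \frac{1}{2}\right) \left(-1772\right) = 886$)
$-5336 + \left(\left(f - 7575\right) + w\right) = -5336 + \left(\left(1999 - 7575\right) + 886\right) = -5336 + \left(-5576 + 886\right) = -5336 - 4690 = -10026$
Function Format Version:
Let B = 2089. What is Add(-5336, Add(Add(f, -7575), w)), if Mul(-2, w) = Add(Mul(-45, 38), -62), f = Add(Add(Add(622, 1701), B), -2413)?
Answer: -10026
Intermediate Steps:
f = 1999 (f = Add(Add(Add(622, 1701), 2089), -2413) = Add(Add(2323, 2089), -2413) = Add(4412, -2413) = 1999)
w = 886 (w = Mul(Rational(-1, 2), Add(Mul(-45, 38), -62)) = Mul(Rational(-1, 2), Add(-1710, -62)) = Mul(Rational(-1, 2), -1772) = 886)
Add(-5336, Add(Add(f, -7575), w)) = Add(-5336, Add(Add(1999, -7575), 886)) = Add(-5336, Add(-5576, 886)) = Add(-5336, -4690) = -10026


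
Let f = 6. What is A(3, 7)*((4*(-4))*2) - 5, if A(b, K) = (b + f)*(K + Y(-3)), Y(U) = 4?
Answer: -3173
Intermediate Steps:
A(b, K) = (4 + K)*(6 + b) (A(b, K) = (b + 6)*(K + 4) = (6 + b)*(4 + K) = (4 + K)*(6 + b))
A(3, 7)*((4*(-4))*2) - 5 = (24 + 4*3 + 6*7 + 7*3)*((4*(-4))*2) - 5 = (24 + 12 + 42 + 21)*(-16*2) - 5 = 99*(-32) - 5 = -3168 - 5 = -3173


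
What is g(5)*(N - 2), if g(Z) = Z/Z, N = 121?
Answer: 119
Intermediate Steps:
g(Z) = 1
g(5)*(N - 2) = 1*(121 - 2) = 1*119 = 119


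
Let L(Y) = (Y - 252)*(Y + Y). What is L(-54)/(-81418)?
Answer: -16524/40709 ≈ -0.40591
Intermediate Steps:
L(Y) = 2*Y*(-252 + Y) (L(Y) = (-252 + Y)*(2*Y) = 2*Y*(-252 + Y))
L(-54)/(-81418) = (2*(-54)*(-252 - 54))/(-81418) = (2*(-54)*(-306))*(-1/81418) = 33048*(-1/81418) = -16524/40709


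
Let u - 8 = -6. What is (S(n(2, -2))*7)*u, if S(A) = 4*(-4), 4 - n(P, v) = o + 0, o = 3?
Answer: -224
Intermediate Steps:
u = 2 (u = 8 - 6 = 2)
n(P, v) = 1 (n(P, v) = 4 - (3 + 0) = 4 - 1*3 = 4 - 3 = 1)
S(A) = -16
(S(n(2, -2))*7)*u = -16*7*2 = -112*2 = -224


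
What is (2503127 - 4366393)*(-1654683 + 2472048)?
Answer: -1522968414090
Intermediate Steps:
(2503127 - 4366393)*(-1654683 + 2472048) = -1863266*817365 = -1522968414090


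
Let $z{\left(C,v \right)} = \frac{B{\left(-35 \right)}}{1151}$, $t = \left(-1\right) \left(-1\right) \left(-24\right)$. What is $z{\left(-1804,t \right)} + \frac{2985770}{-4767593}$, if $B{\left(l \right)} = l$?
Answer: $- \frac{3603487025}{5487499543} \approx -0.65667$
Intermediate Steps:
$t = -24$ ($t = 1 \left(-24\right) = -24$)
$z{\left(C,v \right)} = - \frac{35}{1151}$
$z{\left(-1804,t \right)} + \frac{2985770}{-4767593} = - \frac{35}{1151} + \frac{2985770}{-4767593} = - \frac{35}{1151} + 2985770 \left(- \frac{1}{4767593}\right) = - \frac{35}{1151} - \frac{2985770}{4767593} = - \frac{3603487025}{5487499543}$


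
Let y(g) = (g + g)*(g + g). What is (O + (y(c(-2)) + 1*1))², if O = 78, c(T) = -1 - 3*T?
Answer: 32041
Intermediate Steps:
y(g) = 4*g² (y(g) = (2*g)*(2*g) = 4*g²)
(O + (y(c(-2)) + 1*1))² = (78 + (4*(-1 - 3*(-2))² + 1*1))² = (78 + (4*(-1 + 6)² + 1))² = (78 + (4*5² + 1))² = (78 + (4*25 + 1))² = (78 + (100 + 1))² = (78 + 101)² = 179² = 32041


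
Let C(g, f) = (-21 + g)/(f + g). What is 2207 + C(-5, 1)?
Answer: 4427/2 ≈ 2213.5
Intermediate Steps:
C(g, f) = (-21 + g)/(f + g)
2207 + C(-5, 1) = 2207 + (-21 - 5)/(1 - 5) = 2207 - 26/(-4) = 2207 - ¼*(-26) = 2207 + 13/2 = 4427/2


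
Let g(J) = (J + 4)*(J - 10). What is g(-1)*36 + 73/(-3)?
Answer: -3637/3 ≈ -1212.3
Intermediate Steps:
g(J) = (-10 + J)*(4 + J) (g(J) = (4 + J)*(-10 + J) = (-10 + J)*(4 + J))
g(-1)*36 + 73/(-3) = (-40 + (-1)² - 6*(-1))*36 + 73/(-3) = (-40 + 1 + 6)*36 + 73*(-⅓) = -33*36 - 73/3 = -1188 - 73/3 = -3637/3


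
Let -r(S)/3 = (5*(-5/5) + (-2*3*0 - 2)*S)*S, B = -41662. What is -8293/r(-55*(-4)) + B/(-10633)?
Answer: 12147949931/3122912100 ≈ 3.8899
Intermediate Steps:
r(S) = -3*S*(-5 - 2*S) (r(S) = -3*(5*(-5/5) + (-2*3*0 - 2)*S)*S = -3*(5*(-5*⅕) + (-6*0 - 2)*S)*S = -3*(5*(-1) + (0 - 2)*S)*S = -3*(-5 - 2*S)*S = -3*S*(-5 - 2*S))
-8293/r(-55*(-4)) + B/(-10633) = -8293*1/(660*(5 + 2*(-55*(-4)))) - 41662/(-10633) = -8293*1/(660*(5 + 2*220)) - 41662*(-1/10633) = -8293*1/(660*(5 + 440)) + 41662/10633 = -8293/(3*220*445) + 41662/10633 = -8293/293700 + 41662/10633 = 12147949931/3122912100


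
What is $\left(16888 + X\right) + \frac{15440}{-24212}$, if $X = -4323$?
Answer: $\frac{76052085}{6053} \approx 12564.0$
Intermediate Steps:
$\left(16888 + X\right) + \frac{15440}{-24212} = \left(16888 - 4323\right) + \frac{15440}{-24212} = 12565 + 15440 \left(- \frac{1}{24212}\right) = 12565 - \frac{3860}{6053} = \frac{76052085}{6053}$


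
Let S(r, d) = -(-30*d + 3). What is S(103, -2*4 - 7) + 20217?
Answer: 19764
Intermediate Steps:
S(r, d) = -3 + 30*d (S(r, d) = -(3 - 30*d) = -3 + 30*d)
S(103, -2*4 - 7) + 20217 = (-3 + 30*(-2*4 - 7)) + 20217 = (-3 + 30*(-8 - 7)) + 20217 = (-3 + 30*(-15)) + 20217 = (-3 - 450) + 20217 = -453 + 20217 = 19764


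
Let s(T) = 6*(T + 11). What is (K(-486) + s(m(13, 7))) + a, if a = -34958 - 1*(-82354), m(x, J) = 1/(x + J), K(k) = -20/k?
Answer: 115333489/2430 ≈ 47462.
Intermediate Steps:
m(x, J) = 1/(J + x)
s(T) = 66 + 6*T (s(T) = 6*(11 + T) = 66 + 6*T)
a = 47396 (a = -34958 + 82354 = 47396)
(K(-486) + s(m(13, 7))) + a = (-20/(-486) + (66 + 6/(7 + 13))) + 47396 = (-20*(-1/486) + (66 + 6/20)) + 47396 = (10/243 + (66 + 6*(1/20))) + 47396 = (10/243 + (66 + 3/10)) + 47396 = (10/243 + 663/10) + 47396 = 161209/2430 + 47396 = 115333489/2430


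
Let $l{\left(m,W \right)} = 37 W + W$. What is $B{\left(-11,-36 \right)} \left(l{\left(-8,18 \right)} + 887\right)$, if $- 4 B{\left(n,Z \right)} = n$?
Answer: $\frac{17281}{4} \approx 4320.3$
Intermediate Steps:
$B{\left(n,Z \right)} = - \frac{n}{4}$
$l{\left(m,W \right)} = 38 W$
$B{\left(-11,-36 \right)} \left(l{\left(-8,18 \right)} + 887\right) = \left(- \frac{1}{4}\right) \left(-11\right) \left(38 \cdot 18 + 887\right) = \frac{11 \left(684 + 887\right)}{4} = \frac{11}{4} \cdot 1571 = \frac{17281}{4}$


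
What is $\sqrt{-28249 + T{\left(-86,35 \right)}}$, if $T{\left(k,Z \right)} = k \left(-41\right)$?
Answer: $3 i \sqrt{2747} \approx 157.24 i$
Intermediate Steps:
$T{\left(k,Z \right)} = - 41 k$
$\sqrt{-28249 + T{\left(-86,35 \right)}} = \sqrt{-28249 - -3526} = \sqrt{-28249 + 3526} = \sqrt{-24723} = 3 i \sqrt{2747}$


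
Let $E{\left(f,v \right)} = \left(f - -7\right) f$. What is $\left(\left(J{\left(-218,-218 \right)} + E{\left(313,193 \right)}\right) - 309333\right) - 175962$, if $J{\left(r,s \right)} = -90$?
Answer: $-385225$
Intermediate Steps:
$E{\left(f,v \right)} = f \left(7 + f\right)$ ($E{\left(f,v \right)} = \left(f + 7\right) f = \left(7 + f\right) f = f \left(7 + f\right)$)
$\left(\left(J{\left(-218,-218 \right)} + E{\left(313,193 \right)}\right) - 309333\right) - 175962 = \left(\left(-90 + 313 \left(7 + 313\right)\right) - 309333\right) - 175962 = \left(\left(-90 + 313 \cdot 320\right) - 309333\right) - 175962 = \left(\left(-90 + 100160\right) - 309333\right) - 175962 = \left(100070 - 309333\right) - 175962 = -209263 - 175962 = -385225$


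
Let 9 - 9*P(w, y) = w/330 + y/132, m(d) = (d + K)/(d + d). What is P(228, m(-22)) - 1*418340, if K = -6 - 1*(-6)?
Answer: -4969868237/11880 ≈ -4.1834e+5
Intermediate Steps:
K = 0 (K = -6 + 6 = 0)
m(d) = ½ (m(d) = (d + 0)/(d + d) = d/((2*d)) = d*(1/(2*d)) = ½)
P(w, y) = 1 - y/1188 - w/2970 (P(w, y) = 1 - (w/330 + y/132)/9 = 1 - (y/132 + w/330)/9 = 1 + (-y/1188 - w/2970) = 1 - y/1188 - w/2970)
P(228, m(-22)) - 1*418340 = (1 - 1/1188*½ - 1/2970*228) - 1*418340 = (1 - 1/2376 - 38/495) - 418340 = 10963/11880 - 418340 = -4969868237/11880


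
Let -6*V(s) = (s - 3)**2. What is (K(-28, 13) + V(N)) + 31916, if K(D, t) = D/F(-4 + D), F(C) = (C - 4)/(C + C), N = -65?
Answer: 279860/9 ≈ 31096.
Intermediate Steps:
V(s) = -(-3 + s)**2/6 (V(s) = -(s - 3)**2/6 = -(-3 + s)**2/6)
F(C) = (-4 + C)/(2*C) (F(C) = (-4 + C)/((2*C)) = (-4 + C)*(1/(2*C)) = (-4 + C)/(2*C))
K(D, t) = 2*D*(-4 + D)/(-8 + D) (K(D, t) = D/(((-4 + (-4 + D))/(2*(-4 + D)))) = D/(((-8 + D)/(2*(-4 + D)))) = D*(2*(-4 + D)/(-8 + D)) = 2*D*(-4 + D)/(-8 + D))
(K(-28, 13) + V(N)) + 31916 = (2*(-28)*(-4 - 28)/(-8 - 28) - (-3 - 65)**2/6) + 31916 = (2*(-28)*(-32)/(-36) - 1/6*(-68)**2) + 31916 = (2*(-28)*(-1/36)*(-32) - 1/6*4624) + 31916 = (-448/9 - 2312/3) + 31916 = -7384/9 + 31916 = 279860/9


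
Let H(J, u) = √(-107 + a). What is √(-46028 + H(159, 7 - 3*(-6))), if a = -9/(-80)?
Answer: √(-4602800 + 5*I*√42755)/10 ≈ 0.024095 + 214.54*I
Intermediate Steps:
a = 9/80 (a = -9*(-1/80) = 9/80 ≈ 0.11250)
H(J, u) = I*√42755/20 (H(J, u) = √(-107 + 9/80) = √(-8551/80) = I*√42755/20)
√(-46028 + H(159, 7 - 3*(-6))) = √(-46028 + I*√42755/20)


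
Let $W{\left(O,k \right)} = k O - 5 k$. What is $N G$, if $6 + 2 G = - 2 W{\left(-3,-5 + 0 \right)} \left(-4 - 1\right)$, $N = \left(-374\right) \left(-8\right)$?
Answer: $589424$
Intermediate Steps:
$N = 2992$
$W{\left(O,k \right)} = - 5 k + O k$ ($W{\left(O,k \right)} = O k - 5 k = - 5 k + O k$)
$G = 197$ ($G = -3 + \frac{- 2 \left(-5 + 0\right) \left(-5 - 3\right) \left(-4 - 1\right)}{2} = -3 + \frac{- 2 \left(\left(-5\right) \left(-8\right)\right) \left(-4 - 1\right)}{2} = -3 + \frac{\left(-2\right) 40 \left(-5\right)}{2} = -3 + \frac{\left(-80\right) \left(-5\right)}{2} = -3 + \frac{1}{2} \cdot 400 = -3 + 200 = 197$)
$N G = 2992 \cdot 197 = 589424$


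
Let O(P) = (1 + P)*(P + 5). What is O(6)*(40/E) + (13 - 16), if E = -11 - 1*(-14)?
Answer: 3071/3 ≈ 1023.7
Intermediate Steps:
E = 3 (E = -11 + 14 = 3)
O(P) = (1 + P)*(5 + P)
O(6)*(40/E) + (13 - 16) = (5 + 6² + 6*6)*(40/3) + (13 - 16) = (5 + 36 + 36)*(40*(⅓)) - 3 = 77*(40/3) - 3 = 3080/3 - 3 = 3071/3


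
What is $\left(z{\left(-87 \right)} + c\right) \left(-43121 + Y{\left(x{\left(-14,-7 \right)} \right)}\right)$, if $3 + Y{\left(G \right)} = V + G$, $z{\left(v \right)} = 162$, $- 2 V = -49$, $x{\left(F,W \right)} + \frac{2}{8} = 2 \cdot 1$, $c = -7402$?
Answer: $312027710$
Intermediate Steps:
$x{\left(F,W \right)} = \frac{7}{4}$ ($x{\left(F,W \right)} = - \frac{1}{4} + 2 \cdot 1 = - \frac{1}{4} + 2 = \frac{7}{4}$)
$V = \frac{49}{2}$ ($V = \left(- \frac{1}{2}\right) \left(-49\right) = \frac{49}{2} \approx 24.5$)
$Y{\left(G \right)} = \frac{43}{2} + G$ ($Y{\left(G \right)} = -3 + \left(\frac{49}{2} + G\right) = \frac{43}{2} + G$)
$\left(z{\left(-87 \right)} + c\right) \left(-43121 + Y{\left(x{\left(-14,-7 \right)} \right)}\right) = \left(162 - 7402\right) \left(-43121 + \left(\frac{43}{2} + \frac{7}{4}\right)\right) = - 7240 \left(-43121 + \frac{93}{4}\right) = \left(-7240\right) \left(- \frac{172391}{4}\right) = 312027710$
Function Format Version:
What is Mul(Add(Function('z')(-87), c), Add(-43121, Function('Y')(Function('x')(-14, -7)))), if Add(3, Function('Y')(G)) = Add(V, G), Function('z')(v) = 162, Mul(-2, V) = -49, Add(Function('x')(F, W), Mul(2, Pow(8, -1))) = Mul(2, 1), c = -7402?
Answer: 312027710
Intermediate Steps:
Function('x')(F, W) = Rational(7, 4) (Function('x')(F, W) = Add(Rational(-1, 4), Mul(2, 1)) = Add(Rational(-1, 4), 2) = Rational(7, 4))
V = Rational(49, 2) (V = Mul(Rational(-1, 2), -49) = Rational(49, 2) ≈ 24.500)
Function('Y')(G) = Add(Rational(43, 2), G) (Function('Y')(G) = Add(-3, Add(Rational(49, 2), G)) = Add(Rational(43, 2), G))
Mul(Add(Function('z')(-87), c), Add(-43121, Function('Y')(Function('x')(-14, -7)))) = Mul(Add(162, -7402), Add(-43121, Add(Rational(43, 2), Rational(7, 4)))) = Mul(-7240, Add(-43121, Rational(93, 4))) = Mul(-7240, Rational(-172391, 4)) = 312027710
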